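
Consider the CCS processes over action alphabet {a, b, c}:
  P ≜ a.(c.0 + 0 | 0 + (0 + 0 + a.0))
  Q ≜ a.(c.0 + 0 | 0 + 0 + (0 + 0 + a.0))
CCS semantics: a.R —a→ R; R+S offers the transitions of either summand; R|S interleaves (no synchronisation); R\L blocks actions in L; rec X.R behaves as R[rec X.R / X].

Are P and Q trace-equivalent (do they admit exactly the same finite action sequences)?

trace-equivalent

LTS(P): 3 reachable states
  u0 = a.(c.0 + 0 | 0 + (0 + 0 + a.0)) has moves ··a··> u1
  u1 = c.0 + 0 | 0 + (0 + 0 + a.0) has moves ··a··> u2, ··c··> u2
  u2 = 0 has moves (no moves)
LTS(Q): 3 reachable states
  v0 = a.(c.0 + 0 | 0 + 0 + (0 + 0 + a.0)) has moves ··a··> v1
  v1 = c.0 + 0 | 0 + 0 + (0 + 0 + a.0) has moves ··a··> v2, ··c··> v2
  v2 = 0 has moves (no moves)
Partition-refinement fixed point:
  B0 = {u0, v0}
  B1 = {u1, v1}
  B2 = {u2, v2}
u0 ∈ B0, v0 ∈ B0 → same block
Bisimilar ⇒ trace-equivalent.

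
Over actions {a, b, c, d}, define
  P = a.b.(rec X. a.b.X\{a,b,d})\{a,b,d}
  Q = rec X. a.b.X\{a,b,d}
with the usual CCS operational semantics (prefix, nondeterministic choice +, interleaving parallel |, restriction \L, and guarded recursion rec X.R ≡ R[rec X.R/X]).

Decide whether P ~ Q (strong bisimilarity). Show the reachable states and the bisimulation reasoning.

P ~ Q

P's transition system — 3 states:
  m0 = a.b.(rec X. a.b.X\{a,b,d})\{a,b,d} :: --a--▸ m1
  m1 = b.(rec X. a.b.X\{a,b,d})\{a,b,d} :: --b--▸ m2
  m2 = (rec X. a.b.X\{a,b,d})\{a,b,d} :: ∅
Q's transition system — 3 states:
  n0 = rec X. a.b.X\{a,b,d} :: --a--▸ n1
  n1 = b.(rec X. a.b.X\{a,b,d})\{a,b,d} :: --b--▸ n2
  n2 = (rec X. a.b.X\{a,b,d})\{a,b,d} :: ∅
Coarsest stable partition (strong bisimilarity classes):
  B0 = {m0, n0}
  B1 = {m1, n1}
  B2 = {m2, n2}
m0 ∈ B0, n0 ∈ B0 → same block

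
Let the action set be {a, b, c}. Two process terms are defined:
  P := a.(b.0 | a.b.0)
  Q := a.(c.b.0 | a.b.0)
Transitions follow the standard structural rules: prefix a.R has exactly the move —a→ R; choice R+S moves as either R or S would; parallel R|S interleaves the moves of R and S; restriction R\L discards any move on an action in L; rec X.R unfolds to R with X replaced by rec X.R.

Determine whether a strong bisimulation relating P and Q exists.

NO

LTS(P): 7 reachable states
  p0 = a.(b.0 | a.b.0) ⊢ =a=> p1
  p1 = b.0 | a.b.0 ⊢ =a=> p2, =b=> p3
  p2 = b.0 | b.0 ⊢ =b=> p4, =b=> p5
  p3 = 0 | a.b.0 ⊢ =a=> p4
  p4 = 0 | b.0 ⊢ =b=> p6
  p5 = b.0 | 0 ⊢ =b=> p6
  p6 = 0 | 0 ⊢ deadlocked
LTS(Q): 10 reachable states
  q0 = a.(c.b.0 | a.b.0) ⊢ =a=> q1
  q1 = c.b.0 | a.b.0 ⊢ =a=> q2, =c=> q3
  q2 = c.b.0 | b.0 ⊢ =b=> q4, =c=> q5
  q3 = b.0 | a.b.0 ⊢ =a=> q5, =b=> q6
  q4 = c.b.0 | 0 ⊢ =c=> q7
  q5 = b.0 | b.0 ⊢ =b=> q7, =b=> q8
  q6 = 0 | a.b.0 ⊢ =a=> q8
  q7 = b.0 | 0 ⊢ =b=> q9
  q8 = 0 | b.0 ⊢ =b=> q9
  q9 = 0 | 0 ⊢ deadlocked
Bisimilarity quotient blocks:
  B0 = {p0}
  B1 = {p1, q3}
  B2 = {p2, q5}
  B3 = {p4, p5, q7, q8}
  B4 = {p6, q9}
  B5 = {p3, q6}
  B6 = {q0}
  B7 = {q1}
  B8 = {q2}
  B9 = {q4}
p0 ∈ B0, q0 ∈ B6 → different blocks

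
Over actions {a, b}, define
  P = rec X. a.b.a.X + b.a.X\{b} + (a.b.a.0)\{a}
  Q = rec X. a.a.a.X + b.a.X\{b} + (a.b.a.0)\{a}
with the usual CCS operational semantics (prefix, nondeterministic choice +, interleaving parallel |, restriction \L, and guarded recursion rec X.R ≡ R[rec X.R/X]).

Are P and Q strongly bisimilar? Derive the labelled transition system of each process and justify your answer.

NO

P's transition system — 6 states:
  p0 = rec X. a.b.a.X + b.a.X\{b} + (a.b.a.0)\{a} → =a=> p1, =b=> p2
  p1 = b.a.(rec X. a.b.a.X + b.a.X\{b} + (a.b.a.0)\{a}) → =b=> p3
  p2 = a.(rec X. a.b.a.X + b.a.X\{b} + (a.b.a.0)\{a})\{b} → =a=> p4
  p3 = a.(rec X. a.b.a.X + b.a.X\{b} + (a.b.a.0)\{a}) → =a=> p0
  p4 = (rec X. a.b.a.X + b.a.X\{b} + (a.b.a.0)\{a})\{b} → =a=> p5
  p5 = (b.a.(rec X. a.b.a.X + b.a.X\{b} + (a.b.a.0)\{a}))\{b} → stopped
Q's transition system — 7 states:
  q0 = rec X. a.a.a.X + b.a.X\{b} + (a.b.a.0)\{a} → =a=> q1, =b=> q2
  q1 = a.a.(rec X. a.a.a.X + b.a.X\{b} + (a.b.a.0)\{a}) → =a=> q3
  q2 = a.(rec X. a.a.a.X + b.a.X\{b} + (a.b.a.0)\{a})\{b} → =a=> q4
  q3 = a.(rec X. a.a.a.X + b.a.X\{b} + (a.b.a.0)\{a}) → =a=> q0
  q4 = (rec X. a.a.a.X + b.a.X\{b} + (a.b.a.0)\{a})\{b} → =a=> q5
  q5 = (a.a.(rec X. a.a.a.X + b.a.X\{b} + (a.b.a.0)\{a}))\{b} → =a=> q6
  q6 = (a.(rec X. a.a.a.X + b.a.X\{b} + (a.b.a.0)\{a}))\{b} → =a=> q4
Partition-refinement fixed point:
  B0 = {p0}
  B1 = {p1}
  B2 = {p3}
  B3 = {p2}
  B4 = {p4}
  B5 = {p5}
  B6 = {q0}
  B7 = {q1}
  B8 = {q3}
  B9 = {q2, q4, q5, q6}
p0 ∈ B0, q0 ∈ B6 → different blocks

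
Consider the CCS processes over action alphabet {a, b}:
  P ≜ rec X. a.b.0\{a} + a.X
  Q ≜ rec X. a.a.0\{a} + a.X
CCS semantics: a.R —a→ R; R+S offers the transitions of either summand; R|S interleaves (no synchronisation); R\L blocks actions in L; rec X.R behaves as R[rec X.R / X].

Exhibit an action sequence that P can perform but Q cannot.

ab

LTS(P): 3 reachable states
  u0 = rec X. a.b.0\{a} + a.X ⊢ =a=> u0, =a=> u1
  u1 = b.0\{a} ⊢ =b=> u2
  u2 = 0\{a} ⊢ ·
LTS(Q): 3 reachable states
  v0 = rec X. a.a.0\{a} + a.X ⊢ =a=> v0, =a=> v1
  v1 = a.0\{a} ⊢ =a=> v2
  v2 = 0\{a} ⊢ ·
Run σ = ⟨ab⟩ on P: start {u0}
  after a @ step 1: {u0, u1}
  after b @ step 2: {u2}
  P completes σ.
Run σ = ⟨ab⟩ on Q: start {v0}
  after a @ step 1: {v0, v1}
  after b @ step 2: ∅ (Q stuck)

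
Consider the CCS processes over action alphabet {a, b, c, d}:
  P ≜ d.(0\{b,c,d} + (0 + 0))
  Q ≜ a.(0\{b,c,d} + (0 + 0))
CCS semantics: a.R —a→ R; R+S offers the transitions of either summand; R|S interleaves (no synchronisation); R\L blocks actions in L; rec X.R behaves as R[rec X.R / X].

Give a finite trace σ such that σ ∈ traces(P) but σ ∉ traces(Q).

P's transition system — 2 states:
  s0 = d.(0\{b,c,d} + (0 + 0)) has moves =d=> s1
  s1 = 0\{b,c,d} + (0 + 0) has moves (no moves)
Q's transition system — 2 states:
  t0 = a.(0\{b,c,d} + (0 + 0)) has moves =a=> t1
  t1 = 0\{b,c,d} + (0 + 0) has moves (no moves)
Run σ = ⟨d⟩ on P: start {s0}
  step 1 (d): {s1}
  — P admits the full trace.
Run σ = ⟨d⟩ on Q: start {t0}
  step 1 (d): ∅  — Q cannot continue

d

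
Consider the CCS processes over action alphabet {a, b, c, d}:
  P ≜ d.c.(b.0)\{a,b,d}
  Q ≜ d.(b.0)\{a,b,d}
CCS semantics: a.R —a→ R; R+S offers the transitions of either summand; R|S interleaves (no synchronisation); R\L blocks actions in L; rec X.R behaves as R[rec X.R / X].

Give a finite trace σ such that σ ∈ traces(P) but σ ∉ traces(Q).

Reachable graph of P (3 states):
  p0 = d.c.(b.0)\{a,b,d} | -d-> p1
  p1 = c.(b.0)\{a,b,d} | -c-> p2
  p2 = (b.0)\{a,b,d} | stopped
Reachable graph of Q (2 states):
  q0 = d.(b.0)\{a,b,d} | -d-> q1
  q1 = (b.0)\{a,b,d} | stopped
Trace ⟨dc⟩ through P, begin at {p0}:
  [1] d ⇒ {p1}
  [2] c ⇒ {p2}
  — P admits the full trace.
Trace ⟨dc⟩ through Q, begin at {q0}:
  [1] d ⇒ {q1}
  [2] c ⇒ ∅  — Q cannot continue

dc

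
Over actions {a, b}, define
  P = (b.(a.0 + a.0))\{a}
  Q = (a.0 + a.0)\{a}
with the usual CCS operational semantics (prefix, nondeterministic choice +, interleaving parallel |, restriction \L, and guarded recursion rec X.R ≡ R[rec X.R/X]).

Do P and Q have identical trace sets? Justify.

Reachable graph of P (2 states):
  u0 = (b.(a.0 + a.0))\{a} :: ··b··> u1
  u1 = (a.0 + a.0)\{a} :: stopped
Reachable graph of Q (1 states):
  v0 = (a.0 + a.0)\{a} :: stopped
Run σ = ⟨b⟩ on P: start {u0}
  after b @ step 1: {u1}
  P completes σ.
Run σ = ⟨b⟩ on Q: start {v0}
  after b @ step 1: ∅  — Q cannot continue

NO — witness ⟨b⟩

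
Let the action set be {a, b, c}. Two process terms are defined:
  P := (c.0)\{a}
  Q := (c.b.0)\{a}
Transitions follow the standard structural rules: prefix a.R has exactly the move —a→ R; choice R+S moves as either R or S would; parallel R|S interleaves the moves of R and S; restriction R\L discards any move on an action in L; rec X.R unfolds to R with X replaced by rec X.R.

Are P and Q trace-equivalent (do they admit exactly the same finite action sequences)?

NO — witness ⟨cb⟩

Reachable graph of P (2 states):
  s0 = (c.0)\{a} ⊢ --c--▸ s1
  s1 = 0\{a} ⊢ (no moves)
Reachable graph of Q (3 states):
  t0 = (c.b.0)\{a} ⊢ --c--▸ t1
  t1 = (b.0)\{a} ⊢ --b--▸ t2
  t2 = 0\{a} ⊢ (no moves)
Trace ⟨cb⟩ through Q, begin at {t0}:
  [1] c ⇒ {t1}
  [2] b ⇒ {t2}
  — Q admits the full trace.
Trace ⟨cb⟩ through P, begin at {s0}:
  [1] c ⇒ {s1}
  [2] b ⇒ ∅ (P stuck)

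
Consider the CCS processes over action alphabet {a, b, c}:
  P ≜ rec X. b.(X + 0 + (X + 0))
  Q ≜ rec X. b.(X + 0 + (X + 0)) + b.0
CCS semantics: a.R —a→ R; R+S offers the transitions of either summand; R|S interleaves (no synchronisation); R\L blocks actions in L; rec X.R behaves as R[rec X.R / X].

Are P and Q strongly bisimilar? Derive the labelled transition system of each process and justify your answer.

not bisimilar

P's transition system — 2 states:
  u0 = rec X. b.(X + 0 + (X + 0)) → =b=> u1
  u1 = (rec X. b.(X + 0 + (X + 0))) + 0 + ((rec X. b.(X + 0 + (X + 0))) + 0) → =b=> u1
Q's transition system — 3 states:
  v0 = rec X. b.(X + 0 + (X + 0)) + b.0 → =b=> v1, =b=> v2
  v1 = (rec X. b.(X + 0 + (X + 0)) + b.0) + 0 + ((rec X. b.(X + 0 + (X + 0)) + b.0) + 0) → =b=> v1, =b=> v2
  v2 = 0 → deadlocked
Bisimilarity quotient blocks:
  B0 = {u0, u1}
  B1 = {v0, v1}
  B2 = {v2}
u0 ∈ B0, v0 ∈ B1 → different blocks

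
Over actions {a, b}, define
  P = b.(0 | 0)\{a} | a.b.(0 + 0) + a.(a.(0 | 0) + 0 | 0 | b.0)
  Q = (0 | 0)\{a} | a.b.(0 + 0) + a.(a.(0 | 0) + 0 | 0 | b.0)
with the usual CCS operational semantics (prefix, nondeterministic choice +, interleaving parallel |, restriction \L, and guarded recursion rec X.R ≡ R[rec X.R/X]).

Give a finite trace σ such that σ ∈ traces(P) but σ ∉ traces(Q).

b

P's transition system — 9 states:
  u0 = b.(0 | 0)\{a} | a.b.(0 + 0) + a.(a.(0 | 0) + 0 | 0 | b.0) :: -a-> u1, -a-> u2, -b-> u3
  u1 = a.(0 | 0) + 0 | 0 | b.0 :: -a-> u4, -b-> u5
  u2 = b.(0 | 0)\{a} | b.(0 + 0) :: -b-> u6, -b-> u7
  u3 = (0 | 0)\{a} | a.b.(0 + 0) :: -a-> u6
  u4 = 0 | 0 :: ·
  u5 = 0 | 0 | 0 :: ·
  u6 = (0 | 0)\{a} | b.(0 + 0) :: -b-> u8
  u7 = b.(0 | 0)\{a} | (0 + 0) :: -b-> u8
  u8 = (0 | 0)\{a} | (0 + 0) :: ·
Q's transition system — 6 states:
  v0 = (0 | 0)\{a} | a.b.(0 + 0) + a.(a.(0 | 0) + 0 | 0 | b.0) :: -a-> v1, -a-> v2
  v1 = (0 | 0)\{a} | b.(0 + 0) :: -b-> v3
  v2 = a.(0 | 0) + 0 | 0 | b.0 :: -a-> v4, -b-> v5
  v3 = (0 | 0)\{a} | (0 + 0) :: ·
  v4 = 0 | 0 :: ·
  v5 = 0 | 0 | 0 :: ·
Trace ⟨b⟩ through P, begin at {u0}:
  after b @ step 1: {u3}
  P completes σ.
Trace ⟨b⟩ through Q, begin at {v0}:
  after b @ step 1: ∅ (Q stuck)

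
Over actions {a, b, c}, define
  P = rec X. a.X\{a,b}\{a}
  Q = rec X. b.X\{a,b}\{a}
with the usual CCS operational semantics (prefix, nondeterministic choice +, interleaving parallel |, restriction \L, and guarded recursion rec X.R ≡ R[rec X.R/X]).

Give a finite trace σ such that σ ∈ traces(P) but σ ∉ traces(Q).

a

Reachable graph of P (2 states):
  m0 = rec X. a.X\{a,b}\{a} | —a→ m1
  m1 = (rec X. a.X\{a,b}\{a})\{a,b}\{a} | deadlocked
Reachable graph of Q (2 states):
  n0 = rec X. b.X\{a,b}\{a} | —b→ n1
  n1 = (rec X. b.X\{a,b}\{a})\{a,b}\{a} | deadlocked
Run σ = ⟨a⟩ on P: start {m0}
  step 1 (a): {m1}
  — P admits the full trace.
Run σ = ⟨a⟩ on Q: start {n0}
  step 1 (a): no successor for Q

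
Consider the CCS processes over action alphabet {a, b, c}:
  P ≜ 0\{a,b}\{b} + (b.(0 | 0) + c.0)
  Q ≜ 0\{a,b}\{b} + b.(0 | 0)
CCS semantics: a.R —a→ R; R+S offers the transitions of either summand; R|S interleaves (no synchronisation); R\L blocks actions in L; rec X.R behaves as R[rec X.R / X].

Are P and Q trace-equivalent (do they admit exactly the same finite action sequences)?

LTS(P): 3 reachable states
  m0 = 0\{a,b}\{b} + (b.(0 | 0) + c.0) :: =b=> m1, =c=> m2
  m1 = 0 | 0 :: stopped
  m2 = 0 :: stopped
LTS(Q): 2 reachable states
  n0 = 0\{a,b}\{b} + b.(0 | 0) :: =b=> n1
  n1 = 0 | 0 :: stopped
Run σ = ⟨c⟩ on P: start {m0}
  after c @ step 1: {m2}
  ✓ P
Run σ = ⟨c⟩ on Q: start {n0}
  after c @ step 1: ∅ (Q stuck)

traces(P) ≠ traces(Q) — witness ⟨c⟩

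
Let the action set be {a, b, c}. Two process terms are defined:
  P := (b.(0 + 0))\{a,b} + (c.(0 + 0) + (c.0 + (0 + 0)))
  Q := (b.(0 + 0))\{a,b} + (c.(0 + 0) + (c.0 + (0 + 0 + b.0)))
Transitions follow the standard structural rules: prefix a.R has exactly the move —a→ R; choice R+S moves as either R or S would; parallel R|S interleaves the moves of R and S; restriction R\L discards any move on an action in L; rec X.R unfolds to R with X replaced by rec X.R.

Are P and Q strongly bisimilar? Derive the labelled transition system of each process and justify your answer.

P ≁ Q

P's transition system — 3 states:
  p0 = (b.(0 + 0))\{a,b} + (c.(0 + 0) + (c.0 + (0 + 0))) has moves =c=> p1, =c=> p2
  p1 = 0 has moves stopped
  p2 = 0 + 0 has moves stopped
Q's transition system — 3 states:
  q0 = (b.(0 + 0))\{a,b} + (c.(0 + 0) + (c.0 + (0 + 0 + b.0))) has moves =b=> q1, =c=> q1, =c=> q2
  q1 = 0 has moves stopped
  q2 = 0 + 0 has moves stopped
Coarsest stable partition (strong bisimilarity classes):
  B0 = {p0}
  B1 = {p1, p2, q1, q2}
  B2 = {q0}
p0 ∈ B0, q0 ∈ B2 → different blocks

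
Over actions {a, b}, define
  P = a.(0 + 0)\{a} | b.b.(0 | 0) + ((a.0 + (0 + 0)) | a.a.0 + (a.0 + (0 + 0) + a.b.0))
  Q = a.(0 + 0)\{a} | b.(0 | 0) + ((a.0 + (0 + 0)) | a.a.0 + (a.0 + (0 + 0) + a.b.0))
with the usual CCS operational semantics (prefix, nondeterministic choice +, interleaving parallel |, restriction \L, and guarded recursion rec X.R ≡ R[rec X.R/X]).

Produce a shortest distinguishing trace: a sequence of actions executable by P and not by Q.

bb

P's transition system — 13 states:
  s0 = a.(0 + 0)\{a} | b.b.(0 | 0) + ((a.0 + (0 + 0)) | a.a.0 + (a.0 + (0 + 0) + a.b.0)) | ··a··> s1, ··a··> s2, ··a··> s3, ··a··> s4, ··a··> s5, ··b··> s6
  s1 = (0 + 0)\{a} | b.b.(0 | 0) | ··b··> s7
  s2 = (a.0 + (0 + 0)) | a.0 | ··a··> s8, ··a··> s9
  s3 = 0 | ·
  s4 = 0 | a.a.0 | ··a··> s9
  s5 = b.0 | ··b··> s3
  s6 = a.(0 + 0)\{a} | b.(0 | 0) | ··a··> s7, ··b··> s10
  s7 = (0 + 0)\{a} | b.(0 | 0) | ··b··> s11
  s8 = (a.0 + (0 + 0)) | 0 | ··a··> s12
  s9 = 0 | a.0 | ··a··> s12
  s10 = a.(0 + 0)\{a} | (0 | 0) | ··a··> s11
  s11 = (0 + 0)\{a} | (0 | 0) | ·
  s12 = 0 | 0 | ·
Q's transition system — 11 states:
  t0 = a.(0 + 0)\{a} | b.(0 | 0) + ((a.0 + (0 + 0)) | a.a.0 + (a.0 + (0 + 0) + a.b.0)) | ··a··> t1, ··a··> t2, ··a··> t3, ··a··> t4, ··a··> t5, ··b··> t6
  t1 = (0 + 0)\{a} | b.(0 | 0) | ··b··> t7
  t2 = (a.0 + (0 + 0)) | a.0 | ··a··> t8, ··a··> t9
  t3 = 0 | ·
  t4 = 0 | a.a.0 | ··a··> t9
  t5 = b.0 | ··b··> t3
  t6 = a.(0 + 0)\{a} | (0 | 0) | ··a··> t7
  t7 = (0 + 0)\{a} | (0 | 0) | ·
  t8 = (a.0 + (0 + 0)) | 0 | ··a··> t10
  t9 = 0 | a.0 | ··a··> t10
  t10 = 0 | 0 | ·
Executing bb from P (initial set {s0}):
  step 1 (b): {s6}
  step 2 (b): {s10}
  — P admits the full trace.
Executing bb from Q (initial set {t0}):
  step 1 (b): {t6}
  step 2 (b): no successor for Q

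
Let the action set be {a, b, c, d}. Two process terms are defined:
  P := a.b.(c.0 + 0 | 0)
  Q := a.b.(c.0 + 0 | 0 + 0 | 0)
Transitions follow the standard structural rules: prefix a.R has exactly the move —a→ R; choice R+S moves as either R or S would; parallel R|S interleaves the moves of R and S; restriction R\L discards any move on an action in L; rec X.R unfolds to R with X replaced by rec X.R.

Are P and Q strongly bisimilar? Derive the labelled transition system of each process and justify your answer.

LTS(P): 4 reachable states
  u0 = a.b.(c.0 + 0 | 0) :: -a-> u1
  u1 = b.(c.0 + 0 | 0) :: -b-> u2
  u2 = c.0 + 0 | 0 :: -c-> u3
  u3 = 0 :: deadlocked
LTS(Q): 4 reachable states
  v0 = a.b.(c.0 + 0 | 0 + 0 | 0) :: -a-> v1
  v1 = b.(c.0 + 0 | 0 + 0 | 0) :: -b-> v2
  v2 = c.0 + 0 | 0 + 0 | 0 :: -c-> v3
  v3 = 0 :: deadlocked
Bisimilarity quotient blocks:
  B0 = {u0, v0}
  B1 = {u1, v1}
  B2 = {u2, v2}
  B3 = {u3, v3}
u0 ∈ B0, v0 ∈ B0 → same block

bisimilar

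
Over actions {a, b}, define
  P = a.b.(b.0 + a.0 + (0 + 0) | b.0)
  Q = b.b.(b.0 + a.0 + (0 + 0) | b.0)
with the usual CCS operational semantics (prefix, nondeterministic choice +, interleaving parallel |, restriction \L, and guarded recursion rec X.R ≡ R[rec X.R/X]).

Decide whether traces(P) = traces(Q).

NO — witness ⟨a⟩

P's transition system — 5 states:
  s0 = a.b.(b.0 + a.0 + (0 + 0) | b.0) has moves --a--▸ s1
  s1 = b.(b.0 + a.0 + (0 + 0) | b.0) has moves --b--▸ s2
  s2 = b.0 + a.0 + (0 + 0) | b.0 has moves --a--▸ s3, --b--▸ s3, --b--▸ s4
  s3 = 0 has moves deadlocked
  s4 = (0 + 0) | 0 has moves deadlocked
Q's transition system — 5 states:
  t0 = b.b.(b.0 + a.0 + (0 + 0) | b.0) has moves --b--▸ t1
  t1 = b.(b.0 + a.0 + (0 + 0) | b.0) has moves --b--▸ t2
  t2 = b.0 + a.0 + (0 + 0) | b.0 has moves --a--▸ t3, --b--▸ t3, --b--▸ t4
  t3 = 0 has moves deadlocked
  t4 = (0 + 0) | 0 has moves deadlocked
Trace ⟨a⟩ through P, begin at {s0}:
  after a @ step 1: {s1}
  ✓ P
Trace ⟨a⟩ through Q, begin at {t0}:
  after a @ step 1: ∅  — Q cannot continue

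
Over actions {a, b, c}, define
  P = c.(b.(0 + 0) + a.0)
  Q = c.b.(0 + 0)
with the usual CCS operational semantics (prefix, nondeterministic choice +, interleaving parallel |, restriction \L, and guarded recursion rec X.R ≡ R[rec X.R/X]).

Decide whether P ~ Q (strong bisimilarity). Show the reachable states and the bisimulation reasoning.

LTS(P): 4 reachable states
  p0 = c.(b.(0 + 0) + a.0) :: ··c··> p1
  p1 = b.(0 + 0) + a.0 :: ··a··> p2, ··b··> p3
  p2 = 0 :: ∅
  p3 = 0 + 0 :: ∅
LTS(Q): 3 reachable states
  q0 = c.b.(0 + 0) :: ··c··> q1
  q1 = b.(0 + 0) :: ··b··> q2
  q2 = 0 + 0 :: ∅
Partition-refinement fixed point:
  B0 = {p0}
  B1 = {p1}
  B2 = {p2, p3, q2}
  B3 = {q0}
  B4 = {q1}
p0 ∈ B0, q0 ∈ B3 → different blocks

P ≁ Q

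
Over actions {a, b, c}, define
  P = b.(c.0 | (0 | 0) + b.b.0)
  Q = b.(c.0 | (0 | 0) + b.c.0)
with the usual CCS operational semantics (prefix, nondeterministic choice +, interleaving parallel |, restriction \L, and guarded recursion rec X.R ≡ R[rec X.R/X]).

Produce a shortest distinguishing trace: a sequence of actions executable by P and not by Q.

bbb

Reachable graph of P (5 states):
  p0 = b.(c.0 | (0 | 0) + b.b.0) :: =b=> p1
  p1 = c.0 | (0 | 0) + b.b.0 :: =b=> p2, =c=> p3
  p2 = b.0 :: =b=> p4
  p3 = 0 | (0 | 0) :: ·
  p4 = 0 :: ·
Reachable graph of Q (5 states):
  q0 = b.(c.0 | (0 | 0) + b.c.0) :: =b=> q1
  q1 = c.0 | (0 | 0) + b.c.0 :: =b=> q2, =c=> q3
  q2 = c.0 :: =c=> q4
  q3 = 0 | (0 | 0) :: ·
  q4 = 0 :: ·
Trace ⟨bbb⟩ through P, begin at {p0}:
  after b @ step 1: {p1}
  after b @ step 2: {p2}
  after b @ step 3: {p4}
  — P admits the full trace.
Trace ⟨bbb⟩ through Q, begin at {q0}:
  after b @ step 1: {q1}
  after b @ step 2: {q2}
  after b @ step 3: no successor for Q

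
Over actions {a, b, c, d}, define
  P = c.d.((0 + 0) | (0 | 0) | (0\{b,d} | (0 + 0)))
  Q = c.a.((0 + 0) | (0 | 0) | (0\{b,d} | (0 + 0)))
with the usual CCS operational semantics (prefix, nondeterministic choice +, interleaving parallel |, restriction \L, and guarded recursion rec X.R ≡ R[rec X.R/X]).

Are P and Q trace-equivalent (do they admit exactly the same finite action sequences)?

Reachable graph of P (3 states):
  m0 = c.d.((0 + 0) | (0 | 0) | (0\{b,d} | (0 + 0))) → —c→ m1
  m1 = d.((0 + 0) | (0 | 0) | (0\{b,d} | (0 + 0))) → —d→ m2
  m2 = (0 + 0) | (0 | 0) | (0\{b,d} | (0 + 0)) → (no moves)
Reachable graph of Q (3 states):
  n0 = c.a.((0 + 0) | (0 | 0) | (0\{b,d} | (0 + 0))) → —c→ n1
  n1 = a.((0 + 0) | (0 | 0) | (0\{b,d} | (0 + 0))) → —a→ n2
  n2 = (0 + 0) | (0 | 0) | (0\{b,d} | (0 + 0)) → (no moves)
Run σ = ⟨cd⟩ on P: start {m0}
  after c @ step 1: {m1}
  after d @ step 2: {m2}
  — P admits the full trace.
Run σ = ⟨cd⟩ on Q: start {n0}
  after c @ step 1: {n1}
  after d @ step 2: ∅ (Q stuck)

trace-distinct — witness ⟨cd⟩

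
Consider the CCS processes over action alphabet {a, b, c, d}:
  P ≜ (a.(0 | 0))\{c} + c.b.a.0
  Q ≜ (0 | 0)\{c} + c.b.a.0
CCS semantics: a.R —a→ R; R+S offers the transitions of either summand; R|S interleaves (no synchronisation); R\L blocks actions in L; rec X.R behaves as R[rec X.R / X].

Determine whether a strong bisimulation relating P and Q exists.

LTS(P): 5 reachable states
  s0 = (a.(0 | 0))\{c} + c.b.a.0 :: -a-> s1, -c-> s2
  s1 = (0 | 0)\{c} :: ·
  s2 = b.a.0 :: -b-> s3
  s3 = a.0 :: -a-> s4
  s4 = 0 :: ·
LTS(Q): 4 reachable states
  t0 = (0 | 0)\{c} + c.b.a.0 :: -c-> t1
  t1 = b.a.0 :: -b-> t2
  t2 = a.0 :: -a-> t3
  t3 = 0 :: ·
Bisimilarity quotient blocks:
  B0 = {s0}
  B1 = {s2, t1}
  B2 = {s3, t2}
  B3 = {s1, s4, t3}
  B4 = {t0}
s0 ∈ B0, t0 ∈ B4 → different blocks

NO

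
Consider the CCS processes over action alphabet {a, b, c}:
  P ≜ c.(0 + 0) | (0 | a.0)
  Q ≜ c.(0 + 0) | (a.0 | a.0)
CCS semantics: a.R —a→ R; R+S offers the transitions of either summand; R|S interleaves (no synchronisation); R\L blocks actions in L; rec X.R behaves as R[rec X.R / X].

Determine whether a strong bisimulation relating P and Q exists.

P ≁ Q

Reachable graph of P (4 states):
  p0 = c.(0 + 0) | (0 | a.0) :: =a=> p1, =c=> p2
  p1 = c.(0 + 0) | (0 | 0) :: =c=> p3
  p2 = (0 + 0) | (0 | a.0) :: =a=> p3
  p3 = (0 + 0) | (0 | 0) :: stopped
Reachable graph of Q (8 states):
  q0 = c.(0 + 0) | (a.0 | a.0) :: =a=> q1, =a=> q2, =c=> q3
  q1 = c.(0 + 0) | (0 | a.0) :: =a=> q4, =c=> q5
  q2 = c.(0 + 0) | (a.0 | 0) :: =a=> q4, =c=> q6
  q3 = (0 + 0) | (a.0 | a.0) :: =a=> q5, =a=> q6
  q4 = c.(0 + 0) | (0 | 0) :: =c=> q7
  q5 = (0 + 0) | (0 | a.0) :: =a=> q7
  q6 = (0 + 0) | (a.0 | 0) :: =a=> q7
  q7 = (0 + 0) | (0 | 0) :: stopped
Coarsest stable partition (strong bisimilarity classes):
  B0 = {p0, q1, q2}
  B1 = {p2, q5, q6}
  B2 = {p3, q7}
  B3 = {p1, q4}
  B4 = {q0}
  B5 = {q3}
p0 ∈ B0, q0 ∈ B4 → different blocks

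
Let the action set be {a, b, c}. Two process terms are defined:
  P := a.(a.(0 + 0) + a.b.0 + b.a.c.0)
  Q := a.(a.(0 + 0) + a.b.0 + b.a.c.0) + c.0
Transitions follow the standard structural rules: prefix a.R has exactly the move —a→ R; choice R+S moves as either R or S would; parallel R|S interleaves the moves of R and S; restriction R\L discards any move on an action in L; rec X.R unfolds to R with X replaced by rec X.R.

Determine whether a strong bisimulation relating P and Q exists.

LTS(P): 7 reachable states
  p0 = a.(a.(0 + 0) + a.b.0 + b.a.c.0) :: --a--▸ p1
  p1 = a.(0 + 0) + a.b.0 + b.a.c.0 :: --a--▸ p2, --a--▸ p3, --b--▸ p4
  p2 = 0 + 0 :: stopped
  p3 = b.0 :: --b--▸ p5
  p4 = a.c.0 :: --a--▸ p6
  p5 = 0 :: stopped
  p6 = c.0 :: --c--▸ p5
LTS(Q): 7 reachable states
  q0 = a.(a.(0 + 0) + a.b.0 + b.a.c.0) + c.0 :: --a--▸ q1, --c--▸ q2
  q1 = a.(0 + 0) + a.b.0 + b.a.c.0 :: --a--▸ q3, --a--▸ q4, --b--▸ q5
  q2 = 0 :: stopped
  q3 = 0 + 0 :: stopped
  q4 = b.0 :: --b--▸ q2
  q5 = a.c.0 :: --a--▸ q6
  q6 = c.0 :: --c--▸ q2
Partition-refinement fixed point:
  B0 = {p0}
  B1 = {p1, q1}
  B2 = {p2, p5, q2, q3}
  B3 = {p3, q4}
  B4 = {p4, q5}
  B5 = {p6, q6}
  B6 = {q0}
p0 ∈ B0, q0 ∈ B6 → different blocks

NO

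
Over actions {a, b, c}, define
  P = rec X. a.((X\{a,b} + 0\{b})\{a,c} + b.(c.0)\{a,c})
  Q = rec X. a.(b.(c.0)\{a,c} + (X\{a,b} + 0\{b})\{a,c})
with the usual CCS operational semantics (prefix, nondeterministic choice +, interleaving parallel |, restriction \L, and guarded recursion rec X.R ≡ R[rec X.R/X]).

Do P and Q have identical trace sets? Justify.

trace-equivalent

LTS(P): 3 reachable states
  u0 = rec X. a.((X\{a,b} + 0\{b})\{a,c} + b.(c.0)\{a,c}) :: —a→ u1
  u1 = ((rec X. a.((X\{a,b} + 0\{b})\{a,c} + b.(c.0)\{a,c}))\{a,b} + 0\{b})\{a,c} + b.(c.0)\{a,c} :: —b→ u2
  u2 = (c.0)\{a,c} :: ·
LTS(Q): 3 reachable states
  v0 = rec X. a.(b.(c.0)\{a,c} + (X\{a,b} + 0\{b})\{a,c}) :: —a→ v1
  v1 = b.(c.0)\{a,c} + ((rec X. a.(b.(c.0)\{a,c} + (X\{a,b} + 0\{b})\{a,c}))\{a,b} + 0\{b})\{a,c} :: —b→ v2
  v2 = (c.0)\{a,c} :: ·
Bisimilarity quotient blocks:
  B0 = {u0, v0}
  B1 = {u1, v1}
  B2 = {u2, v2}
u0 ∈ B0, v0 ∈ B0 → same block
Bisimilar ⇒ trace-equivalent.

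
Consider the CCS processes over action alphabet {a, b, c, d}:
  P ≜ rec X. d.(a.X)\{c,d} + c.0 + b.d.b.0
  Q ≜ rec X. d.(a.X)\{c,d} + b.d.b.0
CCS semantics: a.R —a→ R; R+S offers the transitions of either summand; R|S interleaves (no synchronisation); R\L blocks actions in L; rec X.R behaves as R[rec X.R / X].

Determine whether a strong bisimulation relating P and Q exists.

LTS(P): 7 reachable states
  m0 = rec X. d.(a.X)\{c,d} + c.0 + b.d.b.0 | -b-> m1, -c-> m2, -d-> m3
  m1 = d.b.0 | -d-> m4
  m2 = 0 | (no moves)
  m3 = (a.(rec X. d.(a.X)\{c,d} + c.0 + b.d.b.0))\{c,d} | -a-> m5
  m4 = b.0 | -b-> m2
  m5 = (rec X. d.(a.X)\{c,d} + c.0 + b.d.b.0)\{c,d} | -b-> m6
  m6 = (d.b.0)\{c,d} | (no moves)
LTS(Q): 7 reachable states
  n0 = rec X. d.(a.X)\{c,d} + b.d.b.0 | -b-> n1, -d-> n2
  n1 = d.b.0 | -d-> n3
  n2 = (a.(rec X. d.(a.X)\{c,d} + b.d.b.0))\{c,d} | -a-> n4
  n3 = b.0 | -b-> n5
  n4 = (rec X. d.(a.X)\{c,d} + b.d.b.0)\{c,d} | -b-> n6
  n5 = 0 | (no moves)
  n6 = (d.b.0)\{c,d} | (no moves)
Partition-refinement fixed point:
  B0 = {m0}
  B1 = {m1, n1}
  B2 = {m4, m5, n3, n4}
  B3 = {m2, m6, n5, n6}
  B4 = {m3, n2}
  B5 = {n0}
m0 ∈ B0, n0 ∈ B5 → different blocks

not bisimilar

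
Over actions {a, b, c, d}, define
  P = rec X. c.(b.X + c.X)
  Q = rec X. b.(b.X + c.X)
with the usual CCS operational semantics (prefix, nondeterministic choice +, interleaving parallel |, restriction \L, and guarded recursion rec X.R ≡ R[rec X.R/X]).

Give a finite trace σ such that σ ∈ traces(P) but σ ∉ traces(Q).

Reachable graph of P (2 states):
  u0 = rec X. c.(b.X + c.X) ⊢ -c-> u1
  u1 = b.(rec X. c.(b.X + c.X)) + c.(rec X. c.(b.X + c.X)) ⊢ -b-> u0, -c-> u0
Reachable graph of Q (2 states):
  v0 = rec X. b.(b.X + c.X) ⊢ -b-> v1
  v1 = b.(rec X. b.(b.X + c.X)) + c.(rec X. b.(b.X + c.X)) ⊢ -b-> v0, -c-> v0
Run σ = ⟨c⟩ on P: start {u0}
  step 1 (c): {u1}
  ✓ P
Run σ = ⟨c⟩ on Q: start {v0}
  step 1 (c): ∅ (Q stuck)

c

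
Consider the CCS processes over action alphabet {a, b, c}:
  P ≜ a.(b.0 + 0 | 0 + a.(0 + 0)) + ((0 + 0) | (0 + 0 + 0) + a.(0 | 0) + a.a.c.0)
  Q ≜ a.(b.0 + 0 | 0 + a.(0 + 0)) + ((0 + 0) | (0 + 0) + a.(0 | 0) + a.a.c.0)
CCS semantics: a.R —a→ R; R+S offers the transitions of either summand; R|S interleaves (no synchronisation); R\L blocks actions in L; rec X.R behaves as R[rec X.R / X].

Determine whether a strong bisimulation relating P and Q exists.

YES

LTS(P): 7 reachable states
  s0 = a.(b.0 + 0 | 0 + a.(0 + 0)) + ((0 + 0) | (0 + 0 + 0) + a.(0 | 0) + a.a.c.0) → =a=> s1, =a=> s2, =a=> s3
  s1 = 0 | 0 → stopped
  s2 = a.c.0 → =a=> s4
  s3 = b.0 + 0 | 0 + a.(0 + 0) → =a=> s5, =b=> s6
  s4 = c.0 → =c=> s6
  s5 = 0 + 0 → stopped
  s6 = 0 → stopped
LTS(Q): 7 reachable states
  t0 = a.(b.0 + 0 | 0 + a.(0 + 0)) + ((0 + 0) | (0 + 0) + a.(0 | 0) + a.a.c.0) → =a=> t1, =a=> t2, =a=> t3
  t1 = 0 | 0 → stopped
  t2 = a.c.0 → =a=> t4
  t3 = b.0 + 0 | 0 + a.(0 + 0) → =a=> t5, =b=> t6
  t4 = c.0 → =c=> t6
  t5 = 0 + 0 → stopped
  t6 = 0 → stopped
Coarsest stable partition (strong bisimilarity classes):
  B0 = {s0, t0}
  B1 = {s1, s5, s6, t1, t5, t6}
  B2 = {s3, t3}
  B3 = {s2, t2}
  B4 = {s4, t4}
s0 ∈ B0, t0 ∈ B0 → same block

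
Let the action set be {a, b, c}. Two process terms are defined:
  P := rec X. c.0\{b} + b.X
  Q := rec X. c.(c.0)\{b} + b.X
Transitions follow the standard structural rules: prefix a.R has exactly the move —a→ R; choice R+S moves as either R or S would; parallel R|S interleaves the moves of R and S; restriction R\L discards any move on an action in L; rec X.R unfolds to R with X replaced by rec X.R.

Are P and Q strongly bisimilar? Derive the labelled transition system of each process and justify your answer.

LTS(P): 2 reachable states
  m0 = rec X. c.0\{b} + b.X ⊢ ··b··> m0, ··c··> m1
  m1 = 0\{b} ⊢ ·
LTS(Q): 3 reachable states
  n0 = rec X. c.(c.0)\{b} + b.X ⊢ ··b··> n0, ··c··> n1
  n1 = (c.0)\{b} ⊢ ··c··> n2
  n2 = 0\{b} ⊢ ·
Coarsest stable partition (strong bisimilarity classes):
  B0 = {m0}
  B1 = {m1, n2}
  B2 = {n0}
  B3 = {n1}
m0 ∈ B0, n0 ∈ B2 → different blocks

P ≁ Q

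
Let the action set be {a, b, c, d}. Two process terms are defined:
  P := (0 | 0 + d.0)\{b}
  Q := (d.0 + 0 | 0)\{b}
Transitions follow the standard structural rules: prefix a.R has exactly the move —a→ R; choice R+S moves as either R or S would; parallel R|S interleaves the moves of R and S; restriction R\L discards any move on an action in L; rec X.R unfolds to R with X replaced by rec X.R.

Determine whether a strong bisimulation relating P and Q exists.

LTS(P): 2 reachable states
  s0 = (0 | 0 + d.0)\{b} ⊢ --d--▸ s1
  s1 = 0\{b} ⊢ deadlocked
LTS(Q): 2 reachable states
  t0 = (d.0 + 0 | 0)\{b} ⊢ --d--▸ t1
  t1 = 0\{b} ⊢ deadlocked
Partition-refinement fixed point:
  B0 = {s0, t0}
  B1 = {s1, t1}
s0 ∈ B0, t0 ∈ B0 → same block

YES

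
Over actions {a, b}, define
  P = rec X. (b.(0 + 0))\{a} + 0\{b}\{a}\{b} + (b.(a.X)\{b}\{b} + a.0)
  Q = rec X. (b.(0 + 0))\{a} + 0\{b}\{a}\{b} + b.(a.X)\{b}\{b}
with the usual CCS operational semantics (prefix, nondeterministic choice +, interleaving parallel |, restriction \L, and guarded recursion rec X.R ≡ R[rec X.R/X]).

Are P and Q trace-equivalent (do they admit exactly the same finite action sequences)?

traces(P) ≠ traces(Q) — witness ⟨a⟩

Reachable graph of P (6 states):
  p0 = rec X. (b.(0 + 0))\{a} + 0\{b}\{a}\{b} + (b.(a.X)\{b}\{b} + a.0) has moves -a-> p1, -b-> p2, -b-> p3
  p1 = 0 has moves ∅
  p2 = (0 + 0)\{a} has moves ∅
  p3 = (a.(rec X. (b.(0 + 0))\{a} + 0\{b}\{a}\{b} + (b.(a.X)\{b}\{b} + a.0)))\{b}\{b} has moves -a-> p4
  p4 = (rec X. (b.(0 + 0))\{a} + 0\{b}\{a}\{b} + (b.(a.X)\{b}\{b} + a.0))\{b}\{b} has moves -a-> p5
  p5 = 0\{b}\{b} has moves ∅
Reachable graph of Q (4 states):
  q0 = rec X. (b.(0 + 0))\{a} + 0\{b}\{a}\{b} + b.(a.X)\{b}\{b} has moves -b-> q1, -b-> q2
  q1 = (0 + 0)\{a} has moves ∅
  q2 = (a.(rec X. (b.(0 + 0))\{a} + 0\{b}\{a}\{b} + b.(a.X)\{b}\{b}))\{b}\{b} has moves -a-> q3
  q3 = (rec X. (b.(0 + 0))\{a} + 0\{b}\{a}\{b} + b.(a.X)\{b}\{b})\{b}\{b} has moves ∅
Trace ⟨a⟩ through P, begin at {p0}:
  [1] a ⇒ {p1}
  ✓ P
Trace ⟨a⟩ through Q, begin at {q0}:
  [1] a ⇒ ∅  — Q cannot continue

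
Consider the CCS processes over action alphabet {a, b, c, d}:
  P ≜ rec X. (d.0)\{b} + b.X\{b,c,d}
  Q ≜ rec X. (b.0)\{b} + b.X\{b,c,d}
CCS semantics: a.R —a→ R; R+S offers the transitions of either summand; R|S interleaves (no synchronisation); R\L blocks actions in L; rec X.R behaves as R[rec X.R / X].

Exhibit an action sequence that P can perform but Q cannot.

d

LTS(P): 3 reachable states
  m0 = rec X. (d.0)\{b} + b.X\{b,c,d} → -b-> m1, -d-> m2
  m1 = (rec X. (d.0)\{b} + b.X\{b,c,d})\{b,c,d} → (no moves)
  m2 = 0\{b} → (no moves)
LTS(Q): 2 reachable states
  n0 = rec X. (b.0)\{b} + b.X\{b,c,d} → -b-> n1
  n1 = (rec X. (b.0)\{b} + b.X\{b,c,d})\{b,c,d} → (no moves)
Run σ = ⟨d⟩ on P: start {m0}
  after d @ step 1: {m2}
  ✓ P
Run σ = ⟨d⟩ on Q: start {n0}
  after d @ step 1: ∅  — Q cannot continue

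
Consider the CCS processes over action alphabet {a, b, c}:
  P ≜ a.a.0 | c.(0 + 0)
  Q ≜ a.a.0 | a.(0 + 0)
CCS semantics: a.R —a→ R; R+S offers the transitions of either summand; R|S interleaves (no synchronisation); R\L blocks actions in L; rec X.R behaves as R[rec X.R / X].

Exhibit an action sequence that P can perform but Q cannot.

c

LTS(P): 6 reachable states
  p0 = a.a.0 | c.(0 + 0) has moves -a-> p1, -c-> p2
  p1 = a.0 | c.(0 + 0) has moves -a-> p3, -c-> p4
  p2 = a.a.0 | (0 + 0) has moves -a-> p4
  p3 = 0 | c.(0 + 0) has moves -c-> p5
  p4 = a.0 | (0 + 0) has moves -a-> p5
  p5 = 0 | (0 + 0) has moves stopped
LTS(Q): 6 reachable states
  q0 = a.a.0 | a.(0 + 0) has moves -a-> q1, -a-> q2
  q1 = a.0 | a.(0 + 0) has moves -a-> q3, -a-> q4
  q2 = a.a.0 | (0 + 0) has moves -a-> q4
  q3 = 0 | a.(0 + 0) has moves -a-> q5
  q4 = a.0 | (0 + 0) has moves -a-> q5
  q5 = 0 | (0 + 0) has moves stopped
Trace ⟨c⟩ through P, begin at {p0}:
  [1] c ⇒ {p2}
  P completes σ.
Trace ⟨c⟩ through Q, begin at {q0}:
  [1] c ⇒ no successor for Q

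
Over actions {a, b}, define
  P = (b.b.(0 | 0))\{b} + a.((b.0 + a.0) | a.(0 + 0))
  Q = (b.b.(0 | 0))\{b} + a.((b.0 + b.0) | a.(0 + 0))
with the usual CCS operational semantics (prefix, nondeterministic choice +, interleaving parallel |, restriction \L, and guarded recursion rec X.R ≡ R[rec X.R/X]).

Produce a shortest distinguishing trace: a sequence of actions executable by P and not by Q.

P's transition system — 5 states:
  u0 = (b.b.(0 | 0))\{b} + a.((b.0 + a.0) | a.(0 + 0)) :: —a→ u1
  u1 = (b.0 + a.0) | a.(0 + 0) :: —a→ u2, —a→ u3, —b→ u3
  u2 = (b.0 + a.0) | (0 + 0) :: —a→ u4, —b→ u4
  u3 = 0 | a.(0 + 0) :: —a→ u4
  u4 = 0 | (0 + 0) :: (no moves)
Q's transition system — 5 states:
  v0 = (b.b.(0 | 0))\{b} + a.((b.0 + b.0) | a.(0 + 0)) :: —a→ v1
  v1 = (b.0 + b.0) | a.(0 + 0) :: —a→ v2, —b→ v3
  v2 = (b.0 + b.0) | (0 + 0) :: —b→ v4
  v3 = 0 | a.(0 + 0) :: —a→ v4
  v4 = 0 | (0 + 0) :: (no moves)
Executing aaa from P (initial set {u0}):
  step 1 (a): {u1}
  step 2 (a): {u2, u3}
  step 3 (a): {u4}
  — P admits the full trace.
Executing aaa from Q (initial set {v0}):
  step 1 (a): {v1}
  step 2 (a): {v2}
  step 3 (a): no successor for Q

aaa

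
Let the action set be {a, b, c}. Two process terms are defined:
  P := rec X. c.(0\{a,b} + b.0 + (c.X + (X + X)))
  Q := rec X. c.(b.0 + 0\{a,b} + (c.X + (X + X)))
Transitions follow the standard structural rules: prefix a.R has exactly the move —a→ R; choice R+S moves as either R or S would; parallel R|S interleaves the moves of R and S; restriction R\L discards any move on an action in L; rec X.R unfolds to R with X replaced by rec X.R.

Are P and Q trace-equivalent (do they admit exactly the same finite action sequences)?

traces(P) = traces(Q)

Reachable graph of P (3 states):
  s0 = rec X. c.(0\{a,b} + b.0 + (c.X + (X + X))) has moves ··c··> s1
  s1 = 0\{a,b} + b.0 + (c.(rec X. c.(0\{a,b} + b.0 + (c.X + (X + X)))) + ((rec X. c.(0\{a,b} + b.0 + (c.X + (X + X)))) + (rec X. c.(0\{a,b} + b.0 + (c.X + (X + X)))))) has moves ··b··> s2, ··c··> s0, ··c··> s1
  s2 = 0 has moves ∅
Reachable graph of Q (3 states):
  t0 = rec X. c.(b.0 + 0\{a,b} + (c.X + (X + X))) has moves ··c··> t1
  t1 = b.0 + 0\{a,b} + (c.(rec X. c.(b.0 + 0\{a,b} + (c.X + (X + X)))) + ((rec X. c.(b.0 + 0\{a,b} + (c.X + (X + X)))) + (rec X. c.(b.0 + 0\{a,b} + (c.X + (X + X)))))) has moves ··b··> t2, ··c··> t0, ··c··> t1
  t2 = 0 has moves ∅
Coarsest stable partition (strong bisimilarity classes):
  B0 = {s0, t0}
  B1 = {s1, t1}
  B2 = {s2, t2}
s0 ∈ B0, t0 ∈ B0 → same block
Bisimilar ⇒ trace-equivalent.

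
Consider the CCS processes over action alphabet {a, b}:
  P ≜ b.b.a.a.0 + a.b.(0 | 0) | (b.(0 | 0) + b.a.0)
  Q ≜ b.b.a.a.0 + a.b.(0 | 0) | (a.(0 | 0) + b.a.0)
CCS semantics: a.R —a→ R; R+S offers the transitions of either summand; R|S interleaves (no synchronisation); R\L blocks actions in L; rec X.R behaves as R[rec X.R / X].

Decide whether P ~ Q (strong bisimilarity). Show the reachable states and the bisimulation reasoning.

P's transition system — 16 states:
  m0 = b.b.a.a.0 + a.b.(0 | 0) | (b.(0 | 0) + b.a.0) :: -a-> m1, -b-> m2, -b-> m3, -b-> m4
  m1 = b.(0 | 0) | (b.(0 | 0) + b.a.0) :: -b-> m5, -b-> m6, -b-> m7
  m2 = a.b.(0 | 0) | (0 | 0) :: -a-> m6
  m3 = a.b.(0 | 0) | a.0 :: -a-> m7, -a-> m8
  m4 = b.a.a.0 :: -b-> m9
  m5 = 0 | 0 | (b.(0 | 0) + b.a.0) :: -b-> m10, -b-> m11
  m6 = b.(0 | 0) | (0 | 0) :: -b-> m10
  m7 = b.(0 | 0) | a.0 :: -a-> m12, -b-> m11
  m8 = a.b.(0 | 0) | 0 :: -a-> m12
  m9 = a.a.0 :: -a-> m13
  m10 = 0 | 0 | (0 | 0) :: ∅
  m11 = 0 | 0 | a.0 :: -a-> m14
  m12 = b.(0 | 0) | 0 :: -b-> m14
  m13 = a.0 :: -a-> m15
  m14 = 0 | 0 | 0 :: ∅
  m15 = 0 :: ∅
Q's transition system — 16 states:
  n0 = b.b.a.a.0 + a.b.(0 | 0) | (a.(0 | 0) + b.a.0) :: -a-> n1, -a-> n2, -b-> n3, -b-> n4
  n1 = a.b.(0 | 0) | (0 | 0) :: -a-> n5
  n2 = b.(0 | 0) | (a.(0 | 0) + b.a.0) :: -a-> n5, -b-> n6, -b-> n7
  n3 = a.b.(0 | 0) | a.0 :: -a-> n7, -a-> n8
  n4 = b.a.a.0 :: -b-> n9
  n5 = b.(0 | 0) | (0 | 0) :: -b-> n10
  n6 = 0 | 0 | (a.(0 | 0) + b.a.0) :: -a-> n10, -b-> n11
  n7 = b.(0 | 0) | a.0 :: -a-> n12, -b-> n11
  n8 = a.b.(0 | 0) | 0 :: -a-> n12
  n9 = a.a.0 :: -a-> n13
  n10 = 0 | 0 | (0 | 0) :: ∅
  n11 = 0 | 0 | a.0 :: -a-> n14
  n12 = b.(0 | 0) | 0 :: -b-> n14
  n13 = a.0 :: -a-> n15
  n14 = 0 | 0 | 0 :: ∅
  n15 = 0 :: ∅
Coarsest stable partition (strong bisimilarity classes):
  B0 = {m0}
  B1 = {m1}
  B2 = {m5}
  B3 = {m11, m13, n11, n13}
  B4 = {m10, m14, m15, n10, n14, n15}
  B5 = {m7, n7}
  B6 = {m12, m6, n12, n5}
  B7 = {m4, n4}
  B8 = {m9, n9}
  B9 = {m2, m8, n1, n8}
  B10 = {m3, n3}
  B11 = {n0}
  B12 = {n2}
  B13 = {n6}
m0 ∈ B0, n0 ∈ B11 → different blocks

NO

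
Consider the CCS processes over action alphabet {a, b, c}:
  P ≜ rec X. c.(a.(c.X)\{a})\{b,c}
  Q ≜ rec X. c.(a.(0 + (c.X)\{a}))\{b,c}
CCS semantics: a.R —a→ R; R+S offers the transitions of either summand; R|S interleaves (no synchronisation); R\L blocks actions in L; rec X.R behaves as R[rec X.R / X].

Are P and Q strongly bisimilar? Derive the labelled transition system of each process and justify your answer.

LTS(P): 3 reachable states
  p0 = rec X. c.(a.(c.X)\{a})\{b,c} :: =c=> p1
  p1 = (a.(c.(rec X. c.(a.(c.X)\{a})\{b,c}))\{a})\{b,c} :: =a=> p2
  p2 = (c.(rec X. c.(a.(c.X)\{a})\{b,c}))\{a}\{b,c} :: deadlocked
LTS(Q): 3 reachable states
  q0 = rec X. c.(a.(0 + (c.X)\{a}))\{b,c} :: =c=> q1
  q1 = (a.(0 + (c.(rec X. c.(a.(0 + (c.X)\{a}))\{b,c}))\{a}))\{b,c} :: =a=> q2
  q2 = (0 + (c.(rec X. c.(a.(0 + (c.X)\{a}))\{b,c}))\{a})\{b,c} :: deadlocked
Coarsest stable partition (strong bisimilarity classes):
  B0 = {p0, q0}
  B1 = {p1, q1}
  B2 = {p2, q2}
p0 ∈ B0, q0 ∈ B0 → same block

YES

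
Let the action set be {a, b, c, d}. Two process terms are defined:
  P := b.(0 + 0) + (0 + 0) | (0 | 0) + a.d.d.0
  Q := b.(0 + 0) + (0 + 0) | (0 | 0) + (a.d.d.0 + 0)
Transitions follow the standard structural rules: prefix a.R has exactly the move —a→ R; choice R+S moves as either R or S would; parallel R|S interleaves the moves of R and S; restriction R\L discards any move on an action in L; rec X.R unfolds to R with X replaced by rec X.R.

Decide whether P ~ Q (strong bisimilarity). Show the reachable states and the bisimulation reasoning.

P ~ Q

P's transition system — 5 states:
  p0 = b.(0 + 0) + (0 + 0) | (0 | 0) + a.d.d.0 ⊢ ··a··> p1, ··b··> p2
  p1 = d.d.0 ⊢ ··d··> p3
  p2 = 0 + 0 ⊢ ·
  p3 = d.0 ⊢ ··d··> p4
  p4 = 0 ⊢ ·
Q's transition system — 5 states:
  q0 = b.(0 + 0) + (0 + 0) | (0 | 0) + (a.d.d.0 + 0) ⊢ ··a··> q1, ··b··> q2
  q1 = d.d.0 ⊢ ··d··> q3
  q2 = 0 + 0 ⊢ ·
  q3 = d.0 ⊢ ··d··> q4
  q4 = 0 ⊢ ·
Coarsest stable partition (strong bisimilarity classes):
  B0 = {p0, q0}
  B1 = {p1, q1}
  B2 = {p3, q3}
  B3 = {p2, p4, q2, q4}
p0 ∈ B0, q0 ∈ B0 → same block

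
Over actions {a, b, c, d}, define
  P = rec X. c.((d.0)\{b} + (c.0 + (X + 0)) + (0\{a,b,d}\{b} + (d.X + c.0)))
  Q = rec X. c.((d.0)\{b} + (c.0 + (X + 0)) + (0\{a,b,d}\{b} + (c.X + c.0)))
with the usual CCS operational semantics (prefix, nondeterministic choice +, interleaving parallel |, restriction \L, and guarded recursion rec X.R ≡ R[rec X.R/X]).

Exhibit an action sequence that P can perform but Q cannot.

cdc

Reachable graph of P (4 states):
  p0 = rec X. c.((d.0)\{b} + (c.0 + (X + 0)) + (0\{a,b,d}\{b} + (d.X + c.0))) :: -c-> p1
  p1 = (d.0)\{b} + (c.0 + ((rec X. c.((d.0)\{b} + (c.0 + (X + 0)) + (0\{a,b,d}\{b} + (d.X + c.0)))) + 0)) + (0\{a,b,d}\{b} + (d.(rec X. c.((d.0)\{b} + (c.0 + (X + 0)) + (0\{a,b,d}\{b} + (d.X + c.0)))) + c.0)) :: -c-> p1, -c-> p2, -d-> p0, -d-> p3
  p2 = 0 :: deadlocked
  p3 = 0\{b} :: deadlocked
Reachable graph of Q (4 states):
  q0 = rec X. c.((d.0)\{b} + (c.0 + (X + 0)) + (0\{a,b,d}\{b} + (c.X + c.0))) :: -c-> q1
  q1 = (d.0)\{b} + (c.0 + ((rec X. c.((d.0)\{b} + (c.0 + (X + 0)) + (0\{a,b,d}\{b} + (c.X + c.0)))) + 0)) + (0\{a,b,d}\{b} + (c.(rec X. c.((d.0)\{b} + (c.0 + (X + 0)) + (0\{a,b,d}\{b} + (c.X + c.0)))) + c.0)) :: -c-> q0, -c-> q1, -c-> q2, -d-> q3
  q2 = 0 :: deadlocked
  q3 = 0\{b} :: deadlocked
Trace ⟨cdc⟩ through P, begin at {p0}:
  step 1 (c): {p1}
  step 2 (d): {p0, p3}
  step 3 (c): {p1}
  P completes σ.
Trace ⟨cdc⟩ through Q, begin at {q0}:
  step 1 (c): {q1}
  step 2 (d): {q3}
  step 3 (c): ∅  — Q cannot continue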